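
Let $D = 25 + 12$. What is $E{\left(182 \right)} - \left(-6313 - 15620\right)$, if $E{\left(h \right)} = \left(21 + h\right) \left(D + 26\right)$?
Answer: $34722$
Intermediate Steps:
$D = 37$
$E{\left(h \right)} = 1323 + 63 h$ ($E{\left(h \right)} = \left(21 + h\right) \left(37 + 26\right) = \left(21 + h\right) 63 = 1323 + 63 h$)
$E{\left(182 \right)} - \left(-6313 - 15620\right) = \left(1323 + 63 \cdot 182\right) - \left(-6313 - 15620\right) = \left(1323 + 11466\right) - \left(-6313 - 15620\right) = 12789 - -21933 = 12789 + 21933 = 34722$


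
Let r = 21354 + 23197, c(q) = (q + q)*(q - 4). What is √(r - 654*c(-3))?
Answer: √17083 ≈ 130.70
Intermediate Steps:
c(q) = 2*q*(-4 + q) (c(q) = (2*q)*(-4 + q) = 2*q*(-4 + q))
r = 44551
√(r - 654*c(-3)) = √(44551 - 1308*(-3)*(-4 - 3)) = √(44551 - 1308*(-3)*(-7)) = √(44551 - 654*42) = √(44551 - 27468) = √17083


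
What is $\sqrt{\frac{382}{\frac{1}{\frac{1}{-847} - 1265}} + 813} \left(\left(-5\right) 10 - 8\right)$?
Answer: $- \frac{58 i \sqrt{2860253067}}{77} \approx - 40285.0 i$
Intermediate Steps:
$\sqrt{\frac{382}{\frac{1}{\frac{1}{-847} - 1265}} + 813} \left(\left(-5\right) 10 - 8\right) = \sqrt{\frac{382}{\frac{1}{- \frac{1}{847} - 1265}} + 813} \left(-50 - 8\right) = \sqrt{\frac{382}{\frac{1}{- \frac{1071456}{847}}} + 813} \left(-58\right) = \sqrt{\frac{382}{- \frac{847}{1071456}} + 813} \left(-58\right) = \sqrt{382 \left(- \frac{1071456}{847}\right) + 813} \left(-58\right) = \sqrt{- \frac{409296192}{847} + 813} \left(-58\right) = \sqrt{- \frac{408607581}{847}} \left(-58\right) = \frac{i \sqrt{2860253067}}{77} \left(-58\right) = - \frac{58 i \sqrt{2860253067}}{77}$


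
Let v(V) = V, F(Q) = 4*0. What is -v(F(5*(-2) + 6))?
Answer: 0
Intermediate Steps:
F(Q) = 0
-v(F(5*(-2) + 6)) = -1*0 = 0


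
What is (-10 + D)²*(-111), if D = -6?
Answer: -28416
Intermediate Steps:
(-10 + D)²*(-111) = (-10 - 6)²*(-111) = (-16)²*(-111) = 256*(-111) = -28416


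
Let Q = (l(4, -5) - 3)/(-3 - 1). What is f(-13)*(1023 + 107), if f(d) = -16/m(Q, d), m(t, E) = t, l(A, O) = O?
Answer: -9040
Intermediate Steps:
Q = 2 (Q = (-5 - 3)/(-3 - 1) = -8/(-4) = -8*(-1/4) = 2)
f(d) = -8 (f(d) = -16/2 = -16*1/2 = -8)
f(-13)*(1023 + 107) = -8*(1023 + 107) = -8*1130 = -9040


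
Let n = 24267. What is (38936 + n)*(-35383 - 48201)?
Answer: -5282759552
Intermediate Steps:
(38936 + n)*(-35383 - 48201) = (38936 + 24267)*(-35383 - 48201) = 63203*(-83584) = -5282759552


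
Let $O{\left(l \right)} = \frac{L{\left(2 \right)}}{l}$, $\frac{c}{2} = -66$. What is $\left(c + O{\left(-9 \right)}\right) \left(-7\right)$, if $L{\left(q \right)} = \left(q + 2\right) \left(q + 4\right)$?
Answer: $\frac{2828}{3} \approx 942.67$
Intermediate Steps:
$L{\left(q \right)} = \left(2 + q\right) \left(4 + q\right)$
$c = -132$ ($c = 2 \left(-66\right) = -132$)
$O{\left(l \right)} = \frac{24}{l}$ ($O{\left(l \right)} = \frac{8 + 2^{2} + 6 \cdot 2}{l} = \frac{8 + 4 + 12}{l} = \frac{24}{l}$)
$\left(c + O{\left(-9 \right)}\right) \left(-7\right) = \left(-132 + \frac{24}{-9}\right) \left(-7\right) = \left(-132 + 24 \left(- \frac{1}{9}\right)\right) \left(-7\right) = \left(-132 - \frac{8}{3}\right) \left(-7\right) = \left(- \frac{404}{3}\right) \left(-7\right) = \frac{2828}{3}$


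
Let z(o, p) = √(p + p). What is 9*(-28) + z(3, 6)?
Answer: -252 + 2*√3 ≈ -248.54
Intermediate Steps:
z(o, p) = √2*√p (z(o, p) = √(2*p) = √2*√p)
9*(-28) + z(3, 6) = 9*(-28) + √2*√6 = -252 + 2*√3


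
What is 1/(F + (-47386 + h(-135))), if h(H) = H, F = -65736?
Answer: -1/113257 ≈ -8.8295e-6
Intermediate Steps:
1/(F + (-47386 + h(-135))) = 1/(-65736 + (-47386 - 135)) = 1/(-65736 - 47521) = 1/(-113257) = -1/113257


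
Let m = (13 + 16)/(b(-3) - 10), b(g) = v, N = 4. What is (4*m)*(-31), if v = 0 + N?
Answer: 1798/3 ≈ 599.33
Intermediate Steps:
v = 4 (v = 0 + 4 = 4)
b(g) = 4
m = -29/6 (m = (13 + 16)/(4 - 10) = 29/(-6) = 29*(-⅙) = -29/6 ≈ -4.8333)
(4*m)*(-31) = (4*(-29/6))*(-31) = -58/3*(-31) = 1798/3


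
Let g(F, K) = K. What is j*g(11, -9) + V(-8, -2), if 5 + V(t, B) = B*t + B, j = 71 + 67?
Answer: -1233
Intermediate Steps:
j = 138
V(t, B) = -5 + B + B*t (V(t, B) = -5 + (B*t + B) = -5 + (B + B*t) = -5 + B + B*t)
j*g(11, -9) + V(-8, -2) = 138*(-9) + (-5 - 2 - 2*(-8)) = -1242 + (-5 - 2 + 16) = -1242 + 9 = -1233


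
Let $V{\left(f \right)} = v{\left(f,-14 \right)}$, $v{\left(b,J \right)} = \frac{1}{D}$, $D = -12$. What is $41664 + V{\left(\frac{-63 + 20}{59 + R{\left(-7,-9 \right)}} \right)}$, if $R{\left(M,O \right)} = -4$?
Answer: $\frac{499967}{12} \approx 41664.0$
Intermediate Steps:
$v{\left(b,J \right)} = - \frac{1}{12}$ ($v{\left(b,J \right)} = \frac{1}{-12} = - \frac{1}{12}$)
$V{\left(f \right)} = - \frac{1}{12}$
$41664 + V{\left(\frac{-63 + 20}{59 + R{\left(-7,-9 \right)}} \right)} = 41664 - \frac{1}{12} = \frac{499967}{12}$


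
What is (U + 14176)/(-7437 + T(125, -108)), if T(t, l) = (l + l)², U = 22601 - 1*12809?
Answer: 23968/39219 ≈ 0.61113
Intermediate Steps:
U = 9792 (U = 22601 - 12809 = 9792)
T(t, l) = 4*l² (T(t, l) = (2*l)² = 4*l²)
(U + 14176)/(-7437 + T(125, -108)) = (9792 + 14176)/(-7437 + 4*(-108)²) = 23968/(-7437 + 4*11664) = 23968/(-7437 + 46656) = 23968/39219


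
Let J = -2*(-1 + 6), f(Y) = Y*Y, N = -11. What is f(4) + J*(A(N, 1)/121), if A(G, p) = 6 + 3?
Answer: 1846/121 ≈ 15.256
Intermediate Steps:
A(G, p) = 9
f(Y) = Y²
J = -10 (J = -2*5 = -10)
f(4) + J*(A(N, 1)/121) = 4² - 90/121 = 16 - 90/121 = 1846/121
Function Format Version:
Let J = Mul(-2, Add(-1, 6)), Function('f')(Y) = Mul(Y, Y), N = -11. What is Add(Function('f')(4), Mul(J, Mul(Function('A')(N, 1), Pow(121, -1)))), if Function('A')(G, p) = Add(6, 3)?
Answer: Rational(1846, 121) ≈ 15.256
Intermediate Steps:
Function('A')(G, p) = 9
Function('f')(Y) = Pow(Y, 2)
J = -10 (J = Mul(-2, 5) = -10)
Add(Function('f')(4), Mul(J, Mul(Function('A')(N, 1), Pow(121, -1)))) = Add(Pow(4, 2), Mul(-10, Mul(9, Pow(121, -1)))) = Add(16, Mul(-10, Mul(9, Rational(1, 121)))) = Add(16, Mul(-10, Rational(9, 121))) = Add(16, Rational(-90, 121)) = Rational(1846, 121)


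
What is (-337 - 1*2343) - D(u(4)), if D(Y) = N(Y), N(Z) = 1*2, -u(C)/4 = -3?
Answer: -2682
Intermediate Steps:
u(C) = 12 (u(C) = -4*(-3) = 12)
N(Z) = 2
D(Y) = 2
(-337 - 1*2343) - D(u(4)) = (-337 - 1*2343) - 1*2 = (-337 - 2343) - 2 = -2680 - 2 = -2682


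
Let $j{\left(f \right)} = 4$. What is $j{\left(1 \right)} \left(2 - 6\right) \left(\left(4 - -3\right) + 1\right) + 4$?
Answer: $-124$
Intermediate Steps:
$j{\left(1 \right)} \left(2 - 6\right) \left(\left(4 - -3\right) + 1\right) + 4 = 4 \left(2 - 6\right) \left(\left(4 - -3\right) + 1\right) + 4 = 4 \left(- 4 \left(\left(4 + 3\right) + 1\right)\right) + 4 = 4 \left(- 4 \left(7 + 1\right)\right) + 4 = 4 \left(\left(-4\right) 8\right) + 4 = 4 \left(-32\right) + 4 = -128 + 4 = -124$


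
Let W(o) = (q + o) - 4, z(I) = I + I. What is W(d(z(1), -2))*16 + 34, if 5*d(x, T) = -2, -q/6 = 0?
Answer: -182/5 ≈ -36.400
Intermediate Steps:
q = 0 (q = -6*0 = 0)
z(I) = 2*I
d(x, T) = -⅖ (d(x, T) = (⅕)*(-2) = -⅖)
W(o) = -4 + o (W(o) = (0 + o) - 4 = o - 4 = -4 + o)
W(d(z(1), -2))*16 + 34 = (-4 - ⅖)*16 + 34 = -22/5*16 + 34 = -352/5 + 34 = -182/5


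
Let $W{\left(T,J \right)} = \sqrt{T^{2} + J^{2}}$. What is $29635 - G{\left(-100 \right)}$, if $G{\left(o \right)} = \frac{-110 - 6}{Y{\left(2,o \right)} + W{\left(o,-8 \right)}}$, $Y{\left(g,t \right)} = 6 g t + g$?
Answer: $\frac{10558471233}{356285} - \frac{116 \sqrt{629}}{356285} \approx 29635.0$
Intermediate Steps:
$Y{\left(g,t \right)} = g + 6 g t$ ($Y{\left(g,t \right)} = 6 g t + g = g + 6 g t$)
$W{\left(T,J \right)} = \sqrt{J^{2} + T^{2}}$
$G{\left(o \right)} = - \frac{116}{2 + \sqrt{64 + o^{2}} + 12 o}$ ($G{\left(o \right)} = \frac{-110 - 6}{2 \left(1 + 6 o\right) + \sqrt{\left(-8\right)^{2} + o^{2}}} = - \frac{116}{\left(2 + 12 o\right) + \sqrt{64 + o^{2}}} = - \frac{116}{2 + \sqrt{64 + o^{2}} + 12 o}$)
$29635 - G{\left(-100 \right)} = 29635 - - \frac{116}{2 + \sqrt{64 + \left(-100\right)^{2}} + 12 \left(-100\right)} = 29635 - - \frac{116}{2 + \sqrt{64 + 10000} - 1200} = 29635 - - \frac{116}{2 + \sqrt{10064} - 1200} = 29635 - - \frac{116}{2 + 4 \sqrt{629} - 1200} = 29635 - - \frac{116}{-1198 + 4 \sqrt{629}} = 29635 + \frac{116}{-1198 + 4 \sqrt{629}}$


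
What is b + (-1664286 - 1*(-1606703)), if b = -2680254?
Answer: -2737837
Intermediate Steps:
b + (-1664286 - 1*(-1606703)) = -2680254 + (-1664286 - 1*(-1606703)) = -2680254 + (-1664286 + 1606703) = -2680254 - 57583 = -2737837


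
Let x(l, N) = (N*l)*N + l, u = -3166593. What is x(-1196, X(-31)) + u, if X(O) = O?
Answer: -4317145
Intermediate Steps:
x(l, N) = l + l*N² (x(l, N) = l*N² + l = l + l*N²)
x(-1196, X(-31)) + u = -1196*(1 + (-31)²) - 3166593 = -1196*(1 + 961) - 3166593 = -1196*962 - 3166593 = -1150552 - 3166593 = -4317145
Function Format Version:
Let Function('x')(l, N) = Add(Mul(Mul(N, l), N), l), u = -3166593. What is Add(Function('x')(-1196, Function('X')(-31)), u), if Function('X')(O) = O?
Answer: -4317145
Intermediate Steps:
Function('x')(l, N) = Add(l, Mul(l, Pow(N, 2))) (Function('x')(l, N) = Add(Mul(l, Pow(N, 2)), l) = Add(l, Mul(l, Pow(N, 2))))
Add(Function('x')(-1196, Function('X')(-31)), u) = Add(Mul(-1196, Add(1, Pow(-31, 2))), -3166593) = Add(Mul(-1196, Add(1, 961)), -3166593) = Add(Mul(-1196, 962), -3166593) = Add(-1150552, -3166593) = -4317145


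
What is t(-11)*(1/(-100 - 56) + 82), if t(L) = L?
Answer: -140701/156 ≈ -901.93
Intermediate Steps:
t(-11)*(1/(-100 - 56) + 82) = -11*(1/(-100 - 56) + 82) = -11*(1/(-156) + 82) = -11*(-1/156 + 82) = -11*12791/156 = -140701/156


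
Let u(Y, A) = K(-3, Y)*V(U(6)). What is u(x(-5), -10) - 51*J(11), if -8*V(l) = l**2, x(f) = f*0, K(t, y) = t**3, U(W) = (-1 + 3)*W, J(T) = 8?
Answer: 78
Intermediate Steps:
U(W) = 2*W
x(f) = 0
V(l) = -l**2/8
u(Y, A) = 486 (u(Y, A) = (-3)**3*(-(2*6)**2/8) = -(-27)*12**2/8 = -(-27)*144/8 = -27*(-18) = 486)
u(x(-5), -10) - 51*J(11) = 486 - 51*8 = 486 - 408 = 78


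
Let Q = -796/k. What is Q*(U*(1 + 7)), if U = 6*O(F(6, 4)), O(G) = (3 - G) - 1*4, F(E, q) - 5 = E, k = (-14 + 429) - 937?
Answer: -25472/29 ≈ -878.34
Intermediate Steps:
k = -522 (k = 415 - 937 = -522)
F(E, q) = 5 + E
O(G) = -1 - G (O(G) = (3 - G) - 4 = -1 - G)
U = -72 (U = 6*(-1 - (5 + 6)) = 6*(-1 - 1*11) = 6*(-1 - 11) = 6*(-12) = -72)
Q = 398/261 (Q = -796/(-522) = -796*(-1/522) = 398/261 ≈ 1.5249)
Q*(U*(1 + 7)) = 398*(-72*(1 + 7))/261 = 398*(-72*8)/261 = (398/261)*(-576) = -25472/29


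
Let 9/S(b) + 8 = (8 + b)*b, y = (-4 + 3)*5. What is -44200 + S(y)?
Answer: -1016609/23 ≈ -44200.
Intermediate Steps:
y = -5 (y = -1*5 = -5)
S(b) = 9/(-8 + b*(8 + b)) (S(b) = 9/(-8 + (8 + b)*b) = 9/(-8 + b*(8 + b)))
-44200 + S(y) = -44200 + 9/(-8 + (-5)² + 8*(-5)) = -44200 + 9/(-8 + 25 - 40) = -44200 + 9/(-23) = -44200 + 9*(-1/23) = -44200 - 9/23 = -1016609/23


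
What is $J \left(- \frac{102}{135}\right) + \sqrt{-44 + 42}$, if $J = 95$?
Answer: $- \frac{646}{9} + i \sqrt{2} \approx -71.778 + 1.4142 i$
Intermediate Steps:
$J \left(- \frac{102}{135}\right) + \sqrt{-44 + 42} = 95 \left(- \frac{102}{135}\right) + \sqrt{-44 + 42} = 95 \left(\left(-102\right) \frac{1}{135}\right) + \sqrt{-2} = 95 \left(- \frac{34}{45}\right) + i \sqrt{2} = - \frac{646}{9} + i \sqrt{2}$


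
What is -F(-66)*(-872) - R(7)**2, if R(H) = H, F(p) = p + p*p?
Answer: 3740831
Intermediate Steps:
F(p) = p + p**2
-F(-66)*(-872) - R(7)**2 = -(-66*(1 - 66))*(-872) - 1*7**2 = -(-66*(-65))*(-872) - 1*49 = -4290*(-872) - 49 = -1*(-3740880) - 49 = 3740880 - 49 = 3740831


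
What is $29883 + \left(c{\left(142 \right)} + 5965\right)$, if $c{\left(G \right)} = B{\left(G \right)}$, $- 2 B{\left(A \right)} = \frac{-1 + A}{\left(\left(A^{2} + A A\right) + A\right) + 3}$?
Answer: $\frac{967250689}{26982} \approx 35848.0$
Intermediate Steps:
$B{\left(A \right)} = - \frac{-1 + A}{2 \left(3 + A + 2 A^{2}\right)}$ ($B{\left(A \right)} = - \frac{\left(-1 + A\right) \frac{1}{\left(\left(A^{2} + A A\right) + A\right) + 3}}{2} = - \frac{\left(-1 + A\right) \frac{1}{\left(\left(A^{2} + A^{2}\right) + A\right) + 3}}{2} = - \frac{\left(-1 + A\right) \frac{1}{\left(2 A^{2} + A\right) + 3}}{2} = - \frac{\left(-1 + A\right) \frac{1}{\left(A + 2 A^{2}\right) + 3}}{2} = - \frac{\left(-1 + A\right) \frac{1}{3 + A + 2 A^{2}}}{2} = - \frac{\frac{1}{3 + A + 2 A^{2}} \left(-1 + A\right)}{2} = - \frac{-1 + A}{2 \left(3 + A + 2 A^{2}\right)}$)
$c{\left(G \right)} = \frac{1 - G}{2 \left(3 + G + 2 G^{2}\right)}$
$29883 + \left(c{\left(142 \right)} + 5965\right) = 29883 + \left(\frac{1 - 142}{2 \left(3 + 142 + 2 \cdot 142^{2}\right)} + 5965\right) = 29883 + \left(\frac{1 - 142}{2 \left(3 + 142 + 2 \cdot 20164\right)} + 5965\right) = 29883 + \left(\frac{1}{2} \frac{1}{3 + 142 + 40328} \left(-141\right) + 5965\right) = 29883 + \left(\frac{1}{2} \cdot \frac{1}{40473} \left(-141\right) + 5965\right) = 29883 + \left(- \frac{47}{26982} + 5965\right) = 29883 + \frac{160947583}{26982} = \frac{967250689}{26982}$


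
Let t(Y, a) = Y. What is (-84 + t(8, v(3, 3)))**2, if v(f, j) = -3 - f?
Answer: 5776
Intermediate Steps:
(-84 + t(8, v(3, 3)))**2 = (-84 + 8)**2 = (-76)**2 = 5776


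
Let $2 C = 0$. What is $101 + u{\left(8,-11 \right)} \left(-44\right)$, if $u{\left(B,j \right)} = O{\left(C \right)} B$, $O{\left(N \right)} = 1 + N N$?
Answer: $-251$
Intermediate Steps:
$C = 0$ ($C = \frac{1}{2} \cdot 0 = 0$)
$O{\left(N \right)} = 1 + N^{2}$
$u{\left(B,j \right)} = B$ ($u{\left(B,j \right)} = \left(1 + 0^{2}\right) B = \left(1 + 0\right) B = 1 B = B$)
$101 + u{\left(8,-11 \right)} \left(-44\right) = 101 + 8 \left(-44\right) = 101 - 352 = -251$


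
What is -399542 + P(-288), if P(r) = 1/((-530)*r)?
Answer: -60986090879/152640 ≈ -3.9954e+5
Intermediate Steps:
P(r) = -1/(530*r)
-399542 + P(-288) = -399542 - 1/530/(-288) = -399542 - 1/530*(-1/288) = -399542 + 1/152640 = -60986090879/152640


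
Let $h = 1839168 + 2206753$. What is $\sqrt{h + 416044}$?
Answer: $\sqrt{4461965} \approx 2112.3$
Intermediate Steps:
$h = 4045921$
$\sqrt{h + 416044} = \sqrt{4045921 + 416044} = \sqrt{4461965}$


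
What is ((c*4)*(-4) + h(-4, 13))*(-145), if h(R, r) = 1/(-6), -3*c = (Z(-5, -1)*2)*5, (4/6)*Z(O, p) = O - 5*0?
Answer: 348145/6 ≈ 58024.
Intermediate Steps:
Z(O, p) = 3*O/2 (Z(O, p) = 3*(O - 5*0)/2 = 3*(O + 0)/2 = 3*O/2)
c = 25 (c = -((3/2)*(-5))*2*5/3 = -(-15/2*2)*5/3 = -(-5)*5 = -⅓*(-75) = 25)
h(R, r) = -⅙ (h(R, r) = 1*(-⅙) = -⅙)
((c*4)*(-4) + h(-4, 13))*(-145) = ((25*4)*(-4) - ⅙)*(-145) = (100*(-4) - ⅙)*(-145) = (-400 - ⅙)*(-145) = -2401/6*(-145) = 348145/6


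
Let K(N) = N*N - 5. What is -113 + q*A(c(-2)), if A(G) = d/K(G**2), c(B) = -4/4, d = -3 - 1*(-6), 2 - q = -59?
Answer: -635/4 ≈ -158.75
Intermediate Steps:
q = 61 (q = 2 - 1*(-59) = 2 + 59 = 61)
K(N) = -5 + N**2 (K(N) = N**2 - 5 = -5 + N**2)
d = 3 (d = -3 + 6 = 3)
c(B) = -1 (c(B) = -4*1/4 = -1)
A(G) = 3/(-5 + G**4) (A(G) = 3/(-5 + (G**2)**2) = 3/(-5 + G**4))
-113 + q*A(c(-2)) = -113 + 61*(3/(-5 + (-1)**4)) = -113 + 61*(3/(-5 + 1)) = -113 + 61*(3/(-4)) = -113 + 61*(3*(-1/4)) = -113 + 61*(-3/4) = -113 - 183/4 = -635/4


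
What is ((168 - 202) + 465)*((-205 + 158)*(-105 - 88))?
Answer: 3909601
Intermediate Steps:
((168 - 202) + 465)*((-205 + 158)*(-105 - 88)) = (-34 + 465)*(-47*(-193)) = 431*9071 = 3909601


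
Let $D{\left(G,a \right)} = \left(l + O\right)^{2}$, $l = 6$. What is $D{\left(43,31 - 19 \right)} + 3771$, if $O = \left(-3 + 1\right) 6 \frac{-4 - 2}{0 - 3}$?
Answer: $4095$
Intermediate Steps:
$O = -24$ ($O = \left(-2\right) 6 \left(- \frac{6}{-3}\right) = - 12 \left(\left(-6\right) \left(- \frac{1}{3}\right)\right) = \left(-12\right) 2 = -24$)
$D{\left(G,a \right)} = 324$ ($D{\left(G,a \right)} = \left(6 - 24\right)^{2} = \left(-18\right)^{2} = 324$)
$D{\left(43,31 - 19 \right)} + 3771 = 324 + 3771 = 4095$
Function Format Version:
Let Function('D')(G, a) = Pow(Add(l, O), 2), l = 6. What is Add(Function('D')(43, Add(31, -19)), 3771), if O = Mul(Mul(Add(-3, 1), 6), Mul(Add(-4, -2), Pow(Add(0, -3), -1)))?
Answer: 4095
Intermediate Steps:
O = -24 (O = Mul(Mul(-2, 6), Mul(-6, Pow(-3, -1))) = Mul(-12, Mul(-6, Rational(-1, 3))) = Mul(-12, 2) = -24)
Function('D')(G, a) = 324 (Function('D')(G, a) = Pow(Add(6, -24), 2) = Pow(-18, 2) = 324)
Add(Function('D')(43, Add(31, -19)), 3771) = Add(324, 3771) = 4095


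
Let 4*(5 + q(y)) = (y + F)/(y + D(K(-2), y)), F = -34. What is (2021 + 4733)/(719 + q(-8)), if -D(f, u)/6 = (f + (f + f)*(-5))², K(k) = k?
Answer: 2397056/253407 ≈ 9.4593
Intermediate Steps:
D(f, u) = -486*f² (D(f, u) = -6*(f + (f + f)*(-5))² = -6*(f + (2*f)*(-5))² = -6*(f - 10*f)² = -6*81*f² = -486*f²)
q(y) = -5 + (-34 + y)/(4*(-1944 + y)) (q(y) = -5 + ((y - 34)/(y - 486*(-2)²))/4 = -5 + ((-34 + y)/(y - 486*4))/4 = -5 + ((-34 + y)/(y - 1944))/4 = -5 + ((-34 + y)/(-1944 + y))/4 = -5 + (-34 + y)/(4*(-1944 + y)))
(2021 + 4733)/(719 + q(-8)) = (2021 + 4733)/(719 + (38846 - 19*(-8))/(4*(-1944 - 8))) = 6754/(719 + (¼)*(38846 + 152)/(-1952)) = 6754/(719 + (¼)*(-1/1952)*38998) = 6754/(719 - 19499/3904) = 6754/(2787477/3904) = 6754*(3904/2787477) = 2397056/253407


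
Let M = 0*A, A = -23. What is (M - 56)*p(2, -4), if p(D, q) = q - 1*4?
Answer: 448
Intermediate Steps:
p(D, q) = -4 + q (p(D, q) = q - 4 = -4 + q)
M = 0 (M = 0*(-23) = 0)
(M - 56)*p(2, -4) = (0 - 56)*(-4 - 4) = -56*(-8) = 448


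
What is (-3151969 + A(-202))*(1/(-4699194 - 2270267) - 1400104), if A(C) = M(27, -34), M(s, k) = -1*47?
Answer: 30757278273398223120/6969461 ≈ 4.4131e+12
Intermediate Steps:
M(s, k) = -47
A(C) = -47
(-3151969 + A(-202))*(1/(-4699194 - 2270267) - 1400104) = (-3151969 - 47)*(1/(-4699194 - 2270267) - 1400104) = -3152016*(1/(-6969461) - 1400104) = -3152016*(-1/6969461 - 1400104) = -3152016*(-9757970223945/6969461) = 30757278273398223120/6969461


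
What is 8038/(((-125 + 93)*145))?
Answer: -4019/2320 ≈ -1.7323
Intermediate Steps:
8038/(((-125 + 93)*145)) = 8038/((-32*145)) = 8038/(-4640) = 8038*(-1/4640) = -4019/2320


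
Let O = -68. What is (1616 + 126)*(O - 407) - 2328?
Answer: -829778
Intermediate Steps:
(1616 + 126)*(O - 407) - 2328 = (1616 + 126)*(-68 - 407) - 2328 = 1742*(-475) - 2328 = -827450 - 2328 = -829778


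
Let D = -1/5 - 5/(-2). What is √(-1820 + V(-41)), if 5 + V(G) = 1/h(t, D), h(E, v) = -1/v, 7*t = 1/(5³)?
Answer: I*√182730/10 ≈ 42.747*I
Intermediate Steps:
D = 23/10 (D = -1*⅕ - 5*(-½) = -⅕ + 5/2 = 23/10 ≈ 2.3000)
t = 1/875 (t = 1/(7*(5³)) = (⅐)/125 = (⅐)*(1/125) = 1/875 ≈ 0.0011429)
V(G) = -73/10 (V(G) = -5 + 1/(-1/23/10) = -5 + 1/(-1*10/23) = -5 + 1/(-10/23) = -5 - 23/10 = -73/10)
√(-1820 + V(-41)) = √(-1820 - 73/10) = √(-18273/10) = I*√182730/10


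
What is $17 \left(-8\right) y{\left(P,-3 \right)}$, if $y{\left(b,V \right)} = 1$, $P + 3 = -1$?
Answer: $-136$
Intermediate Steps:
$P = -4$ ($P = -3 - 1 = -4$)
$17 \left(-8\right) y{\left(P,-3 \right)} = 17 \left(-8\right) 1 = \left(-136\right) 1 = -136$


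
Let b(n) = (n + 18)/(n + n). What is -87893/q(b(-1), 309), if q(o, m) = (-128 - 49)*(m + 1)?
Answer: 87893/54870 ≈ 1.6018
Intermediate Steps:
b(n) = (18 + n)/(2*n) (b(n) = (18 + n)/((2*n)) = (18 + n)*(1/(2*n)) = (18 + n)/(2*n))
q(o, m) = -177 - 177*m (q(o, m) = -177*(1 + m) = -177 - 177*m)
-87893/q(b(-1), 309) = -87893/(-177 - 177*309) = -87893/(-177 - 54693) = -87893/(-54870) = -87893*(-1/54870) = 87893/54870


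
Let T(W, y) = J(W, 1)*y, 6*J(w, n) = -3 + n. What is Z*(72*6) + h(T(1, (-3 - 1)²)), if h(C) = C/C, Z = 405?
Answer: 174961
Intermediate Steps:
J(w, n) = -½ + n/6 (J(w, n) = (-3 + n)/6 = -½ + n/6)
T(W, y) = -y/3 (T(W, y) = (-½ + (⅙)*1)*y = (-½ + ⅙)*y = -y/3)
h(C) = 1
Z*(72*6) + h(T(1, (-3 - 1)²)) = 405*(72*6) + 1 = 405*432 + 1 = 174960 + 1 = 174961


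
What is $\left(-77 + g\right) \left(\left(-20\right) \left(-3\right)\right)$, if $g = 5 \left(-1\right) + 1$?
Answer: $-4860$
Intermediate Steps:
$g = -4$ ($g = -5 + 1 = -4$)
$\left(-77 + g\right) \left(\left(-20\right) \left(-3\right)\right) = \left(-77 - 4\right) \left(\left(-20\right) \left(-3\right)\right) = \left(-81\right) 60 = -4860$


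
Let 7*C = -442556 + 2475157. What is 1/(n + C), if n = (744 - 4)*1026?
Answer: 7/7347281 ≈ 9.5273e-7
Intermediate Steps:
C = 2032601/7 (C = (-442556 + 2475157)/7 = (1/7)*2032601 = 2032601/7 ≈ 2.9037e+5)
n = 759240 (n = 740*1026 = 759240)
1/(n + C) = 1/(759240 + 2032601/7) = 1/(7347281/7) = 7/7347281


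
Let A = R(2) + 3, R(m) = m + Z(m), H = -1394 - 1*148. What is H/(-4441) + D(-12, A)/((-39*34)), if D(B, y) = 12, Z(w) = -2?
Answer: 331900/981461 ≈ 0.33817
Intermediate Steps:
H = -1542 (H = -1394 - 148 = -1542)
R(m) = -2 + m (R(m) = m - 2 = -2 + m)
A = 3 (A = (-2 + 2) + 3 = 0 + 3 = 3)
H/(-4441) + D(-12, A)/((-39*34)) = -1542/(-4441) + 12/((-39*34)) = -1542*(-1/4441) + 12/(-1326) = 1542/4441 + 12*(-1/1326) = 1542/4441 - 2/221 = 331900/981461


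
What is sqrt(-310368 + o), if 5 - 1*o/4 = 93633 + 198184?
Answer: 4*I*sqrt(92351) ≈ 1215.6*I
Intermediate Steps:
o = -1167248 (o = 20 - 4*(93633 + 198184) = 20 - 4*291817 = 20 - 1167268 = -1167248)
sqrt(-310368 + o) = sqrt(-310368 - 1167248) = sqrt(-1477616) = 4*I*sqrt(92351)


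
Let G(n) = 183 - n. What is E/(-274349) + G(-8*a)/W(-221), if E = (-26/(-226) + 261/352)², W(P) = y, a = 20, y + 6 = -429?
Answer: -148881655160901467/188814286770109440 ≈ -0.78851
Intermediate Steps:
y = -435 (y = -6 - 429 = -435)
W(P) = -435
E = 1160696761/1582130176 (E = (-26*(-1/226) + 261*(1/352))² = (13/113 + 261/352)² = (34069/39776)² = 1160696761/1582130176 ≈ 0.73363)
E/(-274349) + G(-8*a)/W(-221) = (1160696761/1582130176)/(-274349) + (183 - (-8)*20)/(-435) = (1160696761/1582130176)*(-1/274349) + (183 - 1*(-160))*(-1/435) = -1160696761/434055831655424 + (183 + 160)*(-1/435) = -1160696761/434055831655424 + 343*(-1/435) = -1160696761/434055831655424 - 343/435 = -148881655160901467/188814286770109440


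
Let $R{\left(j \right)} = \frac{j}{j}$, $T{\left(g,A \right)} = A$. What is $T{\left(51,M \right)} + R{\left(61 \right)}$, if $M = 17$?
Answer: $18$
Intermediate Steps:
$R{\left(j \right)} = 1$
$T{\left(51,M \right)} + R{\left(61 \right)} = 17 + 1 = 18$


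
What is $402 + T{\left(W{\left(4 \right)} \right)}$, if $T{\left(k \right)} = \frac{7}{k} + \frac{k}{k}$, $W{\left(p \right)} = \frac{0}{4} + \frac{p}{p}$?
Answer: $410$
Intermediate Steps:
$W{\left(p \right)} = 1$ ($W{\left(p \right)} = 0 \cdot \frac{1}{4} + 1 = 0 + 1 = 1$)
$T{\left(k \right)} = 1 + \frac{7}{k}$ ($T{\left(k \right)} = \frac{7}{k} + 1 = 1 + \frac{7}{k}$)
$402 + T{\left(W{\left(4 \right)} \right)} = 402 + \frac{7 + 1}{1} = 402 + 1 \cdot 8 = 402 + 8 = 410$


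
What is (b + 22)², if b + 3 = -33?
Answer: 196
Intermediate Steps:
b = -36 (b = -3 - 33 = -36)
(b + 22)² = (-36 + 22)² = (-14)² = 196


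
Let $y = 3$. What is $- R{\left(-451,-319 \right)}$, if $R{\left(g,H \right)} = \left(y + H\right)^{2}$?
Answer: $-99856$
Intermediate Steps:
$R{\left(g,H \right)} = \left(3 + H\right)^{2}$
$- R{\left(-451,-319 \right)} = - \left(3 - 319\right)^{2} = - \left(-316\right)^{2} = \left(-1\right) 99856 = -99856$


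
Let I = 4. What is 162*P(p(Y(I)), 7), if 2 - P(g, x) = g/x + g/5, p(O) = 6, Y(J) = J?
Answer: -324/35 ≈ -9.2571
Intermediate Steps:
P(g, x) = 2 - g/5 - g/x (P(g, x) = 2 - (g/x + g/5) = 2 - (g/5 + g/x) = 2 + (-g/5 - g/x) = 2 - g/5 - g/x)
162*P(p(Y(I)), 7) = 162*(2 - ⅕*6 - 1*6/7) = 162*(2 - 6/5 - 1*6*⅐) = 162*(2 - 6/5 - 6/7) = 162*(-2/35) = -324/35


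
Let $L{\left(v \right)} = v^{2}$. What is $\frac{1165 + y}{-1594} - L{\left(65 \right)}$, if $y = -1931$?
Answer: $- \frac{3366942}{797} \approx -4224.5$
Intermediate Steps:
$\frac{1165 + y}{-1594} - L{\left(65 \right)} = \frac{1165 - 1931}{-1594} - 65^{2} = \left(-766\right) \left(- \frac{1}{1594}\right) - 4225 = \frac{383}{797} - 4225 = - \frac{3366942}{797}$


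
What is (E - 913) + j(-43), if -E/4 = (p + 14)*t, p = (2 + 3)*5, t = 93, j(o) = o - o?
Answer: -15421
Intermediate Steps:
j(o) = 0
p = 25 (p = 5*5 = 25)
E = -14508 (E = -4*(25 + 14)*93 = -156*93 = -4*3627 = -14508)
(E - 913) + j(-43) = (-14508 - 913) + 0 = -15421 + 0 = -15421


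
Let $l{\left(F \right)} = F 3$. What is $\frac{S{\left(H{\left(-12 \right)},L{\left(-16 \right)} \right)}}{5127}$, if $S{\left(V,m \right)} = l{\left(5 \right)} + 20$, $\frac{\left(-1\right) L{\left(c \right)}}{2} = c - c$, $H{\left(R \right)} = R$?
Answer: $\frac{35}{5127} \approx 0.0068266$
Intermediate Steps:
$l{\left(F \right)} = 3 F$
$L{\left(c \right)} = 0$ ($L{\left(c \right)} = - 2 \left(c - c\right) = \left(-2\right) 0 = 0$)
$S{\left(V,m \right)} = 35$ ($S{\left(V,m \right)} = 3 \cdot 5 + 20 = 15 + 20 = 35$)
$\frac{S{\left(H{\left(-12 \right)},L{\left(-16 \right)} \right)}}{5127} = \frac{35}{5127}$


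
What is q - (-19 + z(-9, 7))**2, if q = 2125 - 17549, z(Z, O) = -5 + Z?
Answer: -16513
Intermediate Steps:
q = -15424
q - (-19 + z(-9, 7))**2 = -15424 - (-19 + (-5 - 9))**2 = -15424 - (-19 - 14)**2 = -15424 - 1*(-33)**2 = -15424 - 1*1089 = -15424 - 1089 = -16513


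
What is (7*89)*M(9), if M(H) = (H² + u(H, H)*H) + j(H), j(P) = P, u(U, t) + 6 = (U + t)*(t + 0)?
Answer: 930762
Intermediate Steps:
u(U, t) = -6 + t*(U + t) (u(U, t) = -6 + (U + t)*(t + 0) = -6 + (U + t)*t = -6 + t*(U + t))
M(H) = H + H² + H*(-6 + 2*H²) (M(H) = (H² + (-6 + H² + H*H)*H) + H = (H² + (-6 + H² + H²)*H) + H = (H² + (-6 + 2*H²)*H) + H = (H² + H*(-6 + 2*H²)) + H = H + H² + H*(-6 + 2*H²))
(7*89)*M(9) = (7*89)*(9*(-5 + 9 + 2*9²)) = 623*(9*(-5 + 9 + 2*81)) = 623*(9*(-5 + 9 + 162)) = 623*(9*166) = 623*1494 = 930762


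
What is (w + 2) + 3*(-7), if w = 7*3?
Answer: 2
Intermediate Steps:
w = 21
(w + 2) + 3*(-7) = (21 + 2) + 3*(-7) = 23 - 21 = 2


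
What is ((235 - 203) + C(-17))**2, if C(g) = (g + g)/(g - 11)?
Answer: 216225/196 ≈ 1103.2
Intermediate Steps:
C(g) = 2*g/(-11 + g) (C(g) = (2*g)/(-11 + g) = 2*g/(-11 + g))
((235 - 203) + C(-17))**2 = ((235 - 203) + 2*(-17)/(-11 - 17))**2 = (32 + 2*(-17)/(-28))**2 = (32 + 2*(-17)*(-1/28))**2 = (32 + 17/14)**2 = (465/14)**2 = 216225/196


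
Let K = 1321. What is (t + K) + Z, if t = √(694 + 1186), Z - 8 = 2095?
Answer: 3424 + 2*√470 ≈ 3467.4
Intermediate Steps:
Z = 2103 (Z = 8 + 2095 = 2103)
t = 2*√470 (t = √1880 = 2*√470 ≈ 43.359)
(t + K) + Z = (2*√470 + 1321) + 2103 = (1321 + 2*√470) + 2103 = 3424 + 2*√470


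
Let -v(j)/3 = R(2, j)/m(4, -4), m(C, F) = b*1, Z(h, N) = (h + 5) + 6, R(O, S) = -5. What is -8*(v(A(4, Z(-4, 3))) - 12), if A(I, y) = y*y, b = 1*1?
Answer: -24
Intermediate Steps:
Z(h, N) = 11 + h (Z(h, N) = (5 + h) + 6 = 11 + h)
b = 1
m(C, F) = 1 (m(C, F) = 1*1 = 1)
A(I, y) = y**2
v(j) = 15 (v(j) = -(-15)/1 = -(-15) = -3*(-5) = 15)
-8*(v(A(4, Z(-4, 3))) - 12) = -8*(15 - 12) = -8*3 = -24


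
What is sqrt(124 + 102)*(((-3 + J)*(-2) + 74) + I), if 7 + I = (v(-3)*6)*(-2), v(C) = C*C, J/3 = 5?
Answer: -65*sqrt(226) ≈ -977.16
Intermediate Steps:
J = 15 (J = 3*5 = 15)
v(C) = C**2
I = -115 (I = -7 + ((-3)**2*6)*(-2) = -7 + (9*6)*(-2) = -7 + 54*(-2) = -7 - 108 = -115)
sqrt(124 + 102)*(((-3 + J)*(-2) + 74) + I) = sqrt(124 + 102)*(((-3 + 15)*(-2) + 74) - 115) = sqrt(226)*((12*(-2) + 74) - 115) = sqrt(226)*((-24 + 74) - 115) = sqrt(226)*(50 - 115) = sqrt(226)*(-65) = -65*sqrt(226)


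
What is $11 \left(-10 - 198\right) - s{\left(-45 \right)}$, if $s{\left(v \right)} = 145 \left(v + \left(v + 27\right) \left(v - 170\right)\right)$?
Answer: $-556913$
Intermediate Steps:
$s{\left(v \right)} = 145 v + 145 \left(-170 + v\right) \left(27 + v\right)$ ($s{\left(v \right)} = 145 \left(v + \left(27 + v\right) \left(-170 + v\right)\right) = 145 \left(v + \left(-170 + v\right) \left(27 + v\right)\right) = 145 v + 145 \left(-170 + v\right) \left(27 + v\right)$)
$11 \left(-10 - 198\right) - s{\left(-45 \right)} = 11 \left(-10 - 198\right) - \left(-665550 - -926550 + 145 \left(-45\right)^{2}\right) = 11 \left(-10 - 198\right) - \left(-665550 + 926550 + 145 \cdot 2025\right) = 11 \left(-208\right) - \left(-665550 + 926550 + 293625\right) = -2288 - 554625 = -556913$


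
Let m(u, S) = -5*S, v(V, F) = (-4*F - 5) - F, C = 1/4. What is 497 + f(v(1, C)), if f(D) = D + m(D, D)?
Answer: 522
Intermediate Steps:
C = ¼ ≈ 0.25000
v(V, F) = -5 - 5*F (v(V, F) = (-5 - 4*F) - F = -5 - 5*F)
f(D) = -4*D (f(D) = D - 5*D = -4*D)
497 + f(v(1, C)) = 497 - 4*(-5 - 5*¼) = 497 - 4*(-5 - 5/4) = 497 - 4*(-25/4) = 497 + 25 = 522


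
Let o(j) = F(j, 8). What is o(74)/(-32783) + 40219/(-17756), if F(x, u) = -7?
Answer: -1318375185/582094948 ≈ -2.2649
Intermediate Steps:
o(j) = -7
o(74)/(-32783) + 40219/(-17756) = -7/(-32783) + 40219/(-17756) = -7*(-1/32783) + 40219*(-1/17756) = 7/32783 - 40219/17756 = -1318375185/582094948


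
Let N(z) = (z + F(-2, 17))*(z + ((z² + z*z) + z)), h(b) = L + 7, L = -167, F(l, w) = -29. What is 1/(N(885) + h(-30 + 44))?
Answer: 1/1342396160 ≈ 7.4494e-10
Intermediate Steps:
h(b) = -160 (h(b) = -167 + 7 = -160)
N(z) = (-29 + z)*(2*z + 2*z²) (N(z) = (z - 29)*(z + ((z² + z*z) + z)) = (-29 + z)*(z + ((z² + z²) + z)) = (-29 + z)*(z + (2*z² + z)) = (-29 + z)*(z + (z + 2*z²)) = (-29 + z)*(2*z + 2*z²))
1/(N(885) + h(-30 + 44)) = 1/(2*885*(-29 + 885² - 28*885) - 160) = 1/(2*885*(-29 + 783225 - 24780) - 160) = 1/(2*885*758416 - 160) = 1/(1342396320 - 160) = 1/1342396160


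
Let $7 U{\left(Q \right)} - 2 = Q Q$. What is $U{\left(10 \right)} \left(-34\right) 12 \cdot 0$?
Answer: $0$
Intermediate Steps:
$U{\left(Q \right)} = \frac{2}{7} + \frac{Q^{2}}{7}$ ($U{\left(Q \right)} = \frac{2}{7} + \frac{Q Q}{7} = \frac{2}{7} + \frac{Q^{2}}{7}$)
$U{\left(10 \right)} \left(-34\right) 12 \cdot 0 = \left(\frac{2}{7} + \frac{10^{2}}{7}\right) \left(-34\right) 12 \cdot 0 = \left(\frac{2}{7} + \frac{1}{7} \cdot 100\right) \left(-34\right) 0 = \left(\frac{2}{7} + \frac{100}{7}\right) \left(-34\right) 0 = \frac{102}{7} \left(-34\right) 0 = \left(- \frac{3468}{7}\right) 0 = 0$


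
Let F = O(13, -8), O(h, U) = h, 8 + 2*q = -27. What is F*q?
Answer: -455/2 ≈ -227.50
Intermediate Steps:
q = -35/2 (q = -4 + (1/2)*(-27) = -4 - 27/2 = -35/2 ≈ -17.500)
F = 13
F*q = 13*(-35/2) = -455/2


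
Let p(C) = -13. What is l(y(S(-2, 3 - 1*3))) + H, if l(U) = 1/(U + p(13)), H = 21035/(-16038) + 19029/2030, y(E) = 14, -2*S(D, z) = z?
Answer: 73760798/8139285 ≈ 9.0623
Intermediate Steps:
S(D, z) = -z/2
H = 65621513/8139285 (H = 21035*(-1/16038) + 19029*(1/2030) = -21035/16038 + 19029/2030 = 65621513/8139285 ≈ 8.0623)
l(U) = 1/(-13 + U) (l(U) = 1/(U - 13) = 1/(-13 + U))
l(y(S(-2, 3 - 1*3))) + H = 1/(-13 + 14) + 65621513/8139285 = 1/1 + 65621513/8139285 = 1 + 65621513/8139285 = 73760798/8139285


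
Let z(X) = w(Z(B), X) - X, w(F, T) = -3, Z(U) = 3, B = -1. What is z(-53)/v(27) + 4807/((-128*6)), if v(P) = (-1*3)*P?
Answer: -142589/20736 ≈ -6.8764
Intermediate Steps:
z(X) = -3 - X
v(P) = -3*P
z(-53)/v(27) + 4807/((-128*6)) = (-3 - 1*(-53))/((-3*27)) + 4807/((-128*6)) = (-3 + 53)/(-81) + 4807/(-768) = 50*(-1/81) + 4807*(-1/768) = -50/81 - 4807/768 = -142589/20736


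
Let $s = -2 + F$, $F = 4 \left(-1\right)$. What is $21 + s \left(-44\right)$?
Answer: $285$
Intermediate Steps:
$F = -4$
$s = -6$ ($s = -2 - 4 = -6$)
$21 + s \left(-44\right) = 21 - -264 = 21 + 264 = 285$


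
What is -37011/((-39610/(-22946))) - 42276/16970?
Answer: -720676091109/33609085 ≈ -21443.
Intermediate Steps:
-37011/((-39610/(-22946))) - 42276/16970 = -37011/((-39610*(-1/22946))) - 42276*1/16970 = -37011/19805/11473 - 21138/8485 = -37011*11473/19805 - 21138/8485 = -424627203/19805 - 21138/8485 = -720676091109/33609085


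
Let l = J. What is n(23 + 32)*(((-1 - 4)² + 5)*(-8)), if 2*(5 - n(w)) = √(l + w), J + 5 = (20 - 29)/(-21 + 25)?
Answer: -1200 + 60*√191 ≈ -370.78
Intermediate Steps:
J = -29/4 (J = -5 + (20 - 29)/(-21 + 25) = -5 - 9/4 = -29/4 ≈ -7.2500)
l = -29/4 ≈ -7.2500
n(w) = 5 - √(-29/4 + w)/2
n(23 + 32)*(((-1 - 4)² + 5)*(-8)) = (5 - √(-29 + 4*(23 + 32))/4)*(((-1 - 4)² + 5)*(-8)) = (5 - √(-29 + 4*55)/4)*(((-5)² + 5)*(-8)) = (5 - √(-29 + 220)/4)*((25 + 5)*(-8)) = (5 - √191/4)*(30*(-8)) = (5 - √191/4)*(-240) = -1200 + 60*√191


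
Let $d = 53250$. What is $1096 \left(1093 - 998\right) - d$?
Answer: $50870$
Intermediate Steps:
$1096 \left(1093 - 998\right) - d = 1096 \left(1093 - 998\right) - 53250 = 1096 \cdot 95 - 53250 = 104120 - 53250 = 50870$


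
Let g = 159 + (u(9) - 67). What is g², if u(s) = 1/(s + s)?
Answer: 2745649/324 ≈ 8474.2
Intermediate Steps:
u(s) = 1/(2*s)
g = 1657/18 (g = 159 + ((½)/9 - 67) = 159 + ((½)*(⅑) - 67) = 159 + (1/18 - 67) = 159 - 1205/18 = 1657/18 ≈ 92.056)
g² = (1657/18)² = 2745649/324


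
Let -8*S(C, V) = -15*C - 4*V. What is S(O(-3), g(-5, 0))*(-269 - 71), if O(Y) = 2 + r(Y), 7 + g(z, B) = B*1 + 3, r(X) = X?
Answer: 2635/2 ≈ 1317.5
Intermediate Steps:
g(z, B) = -4 + B (g(z, B) = -7 + (B*1 + 3) = -7 + (B + 3) = -7 + (3 + B) = -4 + B)
O(Y) = 2 + Y
S(C, V) = V/2 + 15*C/8 (S(C, V) = -(-15*C - 4*V)/8 = V/2 + 15*C/8)
S(O(-3), g(-5, 0))*(-269 - 71) = ((-4 + 0)/2 + 15*(2 - 3)/8)*(-269 - 71) = ((1/2)*(-4) + (15/8)*(-1))*(-340) = (-2 - 15/8)*(-340) = -31/8*(-340) = 2635/2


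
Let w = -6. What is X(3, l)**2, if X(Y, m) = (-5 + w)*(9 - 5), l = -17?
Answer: 1936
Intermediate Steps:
X(Y, m) = -44 (X(Y, m) = (-5 - 6)*(9 - 5) = -11*4 = -44)
X(3, l)**2 = (-44)**2 = 1936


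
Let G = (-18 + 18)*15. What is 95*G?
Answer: 0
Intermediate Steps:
G = 0 (G = 0*15 = 0)
95*G = 95*0 = 0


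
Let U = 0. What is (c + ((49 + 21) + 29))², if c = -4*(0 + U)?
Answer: 9801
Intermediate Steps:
c = 0 (c = -4*(0 + 0) = -4*0 = 0)
(c + ((49 + 21) + 29))² = (0 + ((49 + 21) + 29))² = (0 + (70 + 29))² = (0 + 99)² = 99² = 9801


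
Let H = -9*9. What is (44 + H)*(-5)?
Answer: 185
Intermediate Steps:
H = -81
(44 + H)*(-5) = (44 - 81)*(-5) = -37*(-5) = 185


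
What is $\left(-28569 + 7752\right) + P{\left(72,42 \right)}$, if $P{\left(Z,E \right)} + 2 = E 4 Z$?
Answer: $-8723$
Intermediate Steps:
$P{\left(Z,E \right)} = -2 + 4 E Z$ ($P{\left(Z,E \right)} = -2 + E 4 Z = -2 + 4 E Z$)
$\left(-28569 + 7752\right) + P{\left(72,42 \right)} = \left(-28569 + 7752\right) - \left(2 - 12096\right) = -20817 + \left(-2 + 12096\right) = -20817 + 12094 = -8723$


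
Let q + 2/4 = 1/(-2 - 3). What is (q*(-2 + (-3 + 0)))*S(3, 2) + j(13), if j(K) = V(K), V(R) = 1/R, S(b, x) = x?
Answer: 92/13 ≈ 7.0769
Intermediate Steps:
j(K) = 1/K
q = -7/10 (q = -1/2 + 1/(-2 - 3) = -1/2 + 1/(-5) = -1/2 - 1/5 = -7/10 ≈ -0.70000)
(q*(-2 + (-3 + 0)))*S(3, 2) + j(13) = -7*(-2 + (-3 + 0))/10*2 + 1/13 = -7*(-2 - 3)/10*2 + 1/13 = -7/10*(-5)*2 + 1/13 = (7/2)*2 + 1/13 = 7 + 1/13 = 92/13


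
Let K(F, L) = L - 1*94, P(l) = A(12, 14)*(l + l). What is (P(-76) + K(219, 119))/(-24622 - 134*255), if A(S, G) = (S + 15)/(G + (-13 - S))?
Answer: -4379/646712 ≈ -0.0067712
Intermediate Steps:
A(S, G) = (15 + S)/(-13 + G - S)
P(l) = -54*l/11 (P(l) = ((15 + 12)/(-13 + 14 - 1*12))*(l + l) = (27/(-13 + 14 - 12))*(2*l) = (27/(-11))*(2*l) = (-1/11*27)*(2*l) = -54*l/11)
K(F, L) = -94 + L (K(F, L) = L - 94 = -94 + L)
(P(-76) + K(219, 119))/(-24622 - 134*255) = (-54/11*(-76) + (-94 + 119))/(-24622 - 134*255) = (4104/11 + 25)/(-24622 - 34170) = (4379/11)/(-58792) = (4379/11)*(-1/58792) = -4379/646712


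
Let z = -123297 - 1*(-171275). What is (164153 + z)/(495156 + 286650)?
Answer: 212131/781806 ≈ 0.27133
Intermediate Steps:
z = 47978 (z = -123297 + 171275 = 47978)
(164153 + z)/(495156 + 286650) = (164153 + 47978)/(495156 + 286650) = 212131/781806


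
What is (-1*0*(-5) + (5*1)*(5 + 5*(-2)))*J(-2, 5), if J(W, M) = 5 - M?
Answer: 0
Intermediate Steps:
(-1*0*(-5) + (5*1)*(5 + 5*(-2)))*J(-2, 5) = (-1*0*(-5) + (5*1)*(5 + 5*(-2)))*(5 - 1*5) = (0*(-5) + 5*(5 - 10))*(5 - 5) = (0 + 5*(-5))*0 = (0 - 25)*0 = -25*0 = 0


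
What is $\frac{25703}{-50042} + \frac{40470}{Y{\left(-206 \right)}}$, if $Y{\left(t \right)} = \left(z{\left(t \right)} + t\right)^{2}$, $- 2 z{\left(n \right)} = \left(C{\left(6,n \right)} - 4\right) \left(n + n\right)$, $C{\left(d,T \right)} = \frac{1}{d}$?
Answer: $- \frac{211099712147}{446483181098} \approx -0.47281$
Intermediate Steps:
$z{\left(n \right)} = \frac{23 n}{6}$ ($z{\left(n \right)} = - \frac{\left(\frac{1}{6} - 4\right) \left(n + n\right)}{2} = - \frac{\left(\frac{1}{6} - 4\right) 2 n}{2} = - \frac{\left(- \frac{23}{6}\right) 2 n}{2} = - \frac{\left(- \frac{23}{3}\right) n}{2} = \frac{23 n}{6}$)
$Y{\left(t \right)} = \frac{841 t^{2}}{36}$ ($Y{\left(t \right)} = \left(\frac{23 t}{6} + t\right)^{2} = \left(\frac{29 t}{6}\right)^{2} = \frac{841 t^{2}}{36}$)
$\frac{25703}{-50042} + \frac{40470}{Y{\left(-206 \right)}} = \frac{25703}{-50042} + \frac{40470}{\frac{841}{36} \left(-206\right)^{2}} = 25703 \left(- \frac{1}{50042}\right) + \frac{40470}{\frac{841}{36} \cdot 42436} = - \frac{25703}{50042} + \frac{40470}{\frac{8922169}{9}} = - \frac{25703}{50042} + 40470 \cdot \frac{9}{8922169} = - \frac{25703}{50042} + \frac{364230}{8922169} = - \frac{211099712147}{446483181098}$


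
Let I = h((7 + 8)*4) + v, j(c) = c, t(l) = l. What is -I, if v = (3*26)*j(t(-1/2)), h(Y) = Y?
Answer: -21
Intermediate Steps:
v = -39 (v = (3*26)*(-1/2) = 78*(-1*1/2) = 78*(-1/2) = -39)
I = 21 (I = (7 + 8)*4 - 39 = 15*4 - 39 = 60 - 39 = 21)
-I = -1*21 = -21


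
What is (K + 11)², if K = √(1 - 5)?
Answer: 117 + 44*I ≈ 117.0 + 44.0*I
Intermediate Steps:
K = 2*I (K = √(-4) = 2*I ≈ 2.0*I)
(K + 11)² = (2*I + 11)² = (11 + 2*I)²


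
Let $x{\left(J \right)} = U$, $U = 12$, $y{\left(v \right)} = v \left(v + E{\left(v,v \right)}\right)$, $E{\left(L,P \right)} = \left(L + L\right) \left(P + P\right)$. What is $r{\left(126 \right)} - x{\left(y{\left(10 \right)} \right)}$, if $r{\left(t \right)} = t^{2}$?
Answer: $15864$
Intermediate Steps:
$E{\left(L,P \right)} = 4 L P$ ($E{\left(L,P \right)} = 2 L 2 P = 4 L P$)
$y{\left(v \right)} = v \left(v + 4 v^{2}\right)$ ($y{\left(v \right)} = v \left(v + 4 v v\right) = v \left(v + 4 v^{2}\right)$)
$x{\left(J \right)} = 12$
$r{\left(126 \right)} - x{\left(y{\left(10 \right)} \right)} = 126^{2} - 12 = 15876 - 12 = 15864$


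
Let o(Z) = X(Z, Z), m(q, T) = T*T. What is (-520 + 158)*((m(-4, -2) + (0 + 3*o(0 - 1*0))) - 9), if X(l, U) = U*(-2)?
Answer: 1810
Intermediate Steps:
X(l, U) = -2*U
m(q, T) = T**2
o(Z) = -2*Z
(-520 + 158)*((m(-4, -2) + (0 + 3*o(0 - 1*0))) - 9) = (-520 + 158)*(((-2)**2 + (0 + 3*(-2*(0 - 1*0)))) - 9) = -362*((4 + (0 + 3*(-2*(0 + 0)))) - 9) = -362*((4 + (0 + 3*(-2*0))) - 9) = -362*((4 + (0 + 3*0)) - 9) = -362*((4 + (0 + 0)) - 9) = -362*((4 + 0) - 9) = -362*(4 - 9) = -362*(-5) = 1810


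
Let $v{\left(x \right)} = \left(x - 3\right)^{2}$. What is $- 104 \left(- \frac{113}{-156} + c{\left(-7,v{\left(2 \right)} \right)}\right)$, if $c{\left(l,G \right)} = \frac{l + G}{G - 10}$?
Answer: $- \frac{434}{3} \approx -144.67$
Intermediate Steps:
$v{\left(x \right)} = \left(-3 + x\right)^{2}$
$c{\left(l,G \right)} = \frac{G + l}{-10 + G}$
$- 104 \left(- \frac{113}{-156} + c{\left(-7,v{\left(2 \right)} \right)}\right) = - 104 \left(- \frac{113}{-156} + \frac{\left(-3 + 2\right)^{2} - 7}{-10 + \left(-3 + 2\right)^{2}}\right) = - 104 \left(\left(-113\right) \left(- \frac{1}{156}\right) + \frac{\left(-1\right)^{2} - 7}{-10 + \left(-1\right)^{2}}\right) = - 104 \left(\frac{113}{156} + \frac{1 - 7}{-10 + 1}\right) = - 104 \left(\frac{113}{156} + \frac{1}{-9} \left(-6\right)\right) = - 104 \left(\frac{113}{156} - - \frac{2}{3}\right) = - 104 \left(\frac{113}{156} + \frac{2}{3}\right) = \left(-104\right) \frac{217}{156} = - \frac{434}{3}$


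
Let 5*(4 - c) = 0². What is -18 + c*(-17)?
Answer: -86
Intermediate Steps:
c = 4 (c = 4 - ⅕*0² = 4 - ⅕*0 = 4 + 0 = 4)
-18 + c*(-17) = -18 + 4*(-17) = -18 - 68 = -86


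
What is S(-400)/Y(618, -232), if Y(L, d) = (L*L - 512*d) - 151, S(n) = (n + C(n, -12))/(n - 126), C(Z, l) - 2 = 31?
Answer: 367/263292982 ≈ 1.3939e-6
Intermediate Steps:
C(Z, l) = 33 (C(Z, l) = 2 + 31 = 33)
S(n) = (33 + n)/(-126 + n) (S(n) = (n + 33)/(n - 126) = (33 + n)/(-126 + n))
Y(L, d) = -151 + L**2 - 512*d (Y(L, d) = (L**2 - 512*d) - 151 = -151 + L**2 - 512*d)
S(-400)/Y(618, -232) = ((33 - 400)/(-126 - 400))/(-151 + 618**2 - 512*(-232)) = (-367/(-526))/(-151 + 381924 + 118784) = -1/526*(-367)/500557 = (367/526)*(1/500557) = 367/263292982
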